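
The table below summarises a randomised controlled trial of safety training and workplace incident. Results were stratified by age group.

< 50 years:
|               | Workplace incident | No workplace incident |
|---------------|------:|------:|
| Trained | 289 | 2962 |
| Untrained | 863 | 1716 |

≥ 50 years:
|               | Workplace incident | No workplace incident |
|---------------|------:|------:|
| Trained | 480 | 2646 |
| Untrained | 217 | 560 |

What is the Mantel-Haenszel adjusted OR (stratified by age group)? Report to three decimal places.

OR_MH = Σ(aᵢdᵢ/nᵢ) / Σ(bᵢcᵢ/nᵢ), where nᵢ is the stratum total.
Stratum 1 (< 50 years): n = 5830; a·d/n = 289·1716/5830 = 85.0642; b·c/n = 2962·863/5830 = 438.4573
Stratum 2 (≥ 50 years): n = 3903; a·d/n = 480·560/3903 = 68.8701; b·c/n = 2646·217/3903 = 147.1130
OR_MH = (85.0642 + 68.8701) / (438.4573 + 147.1130) = 153.9343 / 585.5703 = 0.26288

0.263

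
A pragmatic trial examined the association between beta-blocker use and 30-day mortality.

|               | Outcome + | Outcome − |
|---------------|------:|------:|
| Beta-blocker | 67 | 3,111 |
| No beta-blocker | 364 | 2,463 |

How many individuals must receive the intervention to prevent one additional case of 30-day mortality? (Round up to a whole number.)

10

Risk in treated group = 67/3178 = 0.02108; risk in control = 364/2827 = 0.12876.
Absolute risk reduction = 0.12876 − 0.02108 = 0.10768
NNT = 1 / ARR = 1 / 0.10768 = 9.287 → round up → 10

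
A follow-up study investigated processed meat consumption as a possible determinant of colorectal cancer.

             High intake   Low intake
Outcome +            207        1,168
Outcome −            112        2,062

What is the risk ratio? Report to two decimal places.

Reading the table with exposure as columns: a = 207 (High intake, case), b = 112 (High intake, non-case), c = 1168 (Low intake, case), d = 2062.
Risk in exposed = 207/319 = 0.64890; risk in unexposed = 1168/3230 = 0.36161.
RR = 0.64890 / 0.36161 = 1.79448
The risk among the exposed is 1.79 times that among the unexposed.

1.79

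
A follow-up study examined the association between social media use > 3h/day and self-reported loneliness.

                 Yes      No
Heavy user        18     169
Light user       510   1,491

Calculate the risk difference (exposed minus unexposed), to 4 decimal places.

-0.1586

Cells: a = 18, b = 169, c = 510, d = 1491.
Risk in exposed = 18/187 = 0.096257; risk in unexposed = 510/2001 = 0.254873.
Risk difference = 0.096257 − 0.254873 = -0.158616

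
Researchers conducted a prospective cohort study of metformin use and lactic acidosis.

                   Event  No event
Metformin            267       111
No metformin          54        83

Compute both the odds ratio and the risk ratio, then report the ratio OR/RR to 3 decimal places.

2.063

Cells: a = 267, b = 111, c = 54, d = 83.
OR = (267·83)/(111·54) = 22161/5994 = 3.69720
Risk in exposed = 267/378 = 0.70635; risk in unexposed = 54/137 = 0.39416; RR = 1.79203
OR/RR = 3.69720 / 1.79203 = 2.06313
The outcome is not rare, so the OR lies further from 1 than the RR.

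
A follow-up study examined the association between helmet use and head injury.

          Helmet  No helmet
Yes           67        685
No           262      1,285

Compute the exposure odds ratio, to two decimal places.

0.48

Reading the table with exposure as columns: a = 67 (Helmet, case), b = 262 (Helmet, non-case), c = 685 (No helmet, case), d = 1285.
OR = (a·d)/(b·c) = (67 × 1285) / (262 × 685) = 86095 / 179470 = 0.47972
Exposure is associated with lower odds of head injury (OR = 0.48 < 1).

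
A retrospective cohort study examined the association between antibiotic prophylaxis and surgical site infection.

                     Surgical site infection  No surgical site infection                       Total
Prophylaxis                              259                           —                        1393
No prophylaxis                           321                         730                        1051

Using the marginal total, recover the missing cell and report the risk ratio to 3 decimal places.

The missing cell is in the exposed row: 1393 − 259 = 1134.
So a = 259, b = 1134, c = 321, d = 730.
RR = [a/(a+b)] / [c/(c+d)] = (259/1393) / (321/1051) = 0.18593/0.30542 = 0.60876

0.609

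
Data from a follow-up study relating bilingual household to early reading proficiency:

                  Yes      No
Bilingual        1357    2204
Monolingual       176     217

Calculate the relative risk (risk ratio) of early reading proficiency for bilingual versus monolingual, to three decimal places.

0.851

Cells: a = 1357, b = 2204, c = 176, d = 217.
Risk in exposed = 1357/3561 = 0.38107; risk in unexposed = 176/393 = 0.44784.
RR = 0.38107 / 0.44784 = 0.85092
The risk is 15% lower among the exposed than among the unexposed.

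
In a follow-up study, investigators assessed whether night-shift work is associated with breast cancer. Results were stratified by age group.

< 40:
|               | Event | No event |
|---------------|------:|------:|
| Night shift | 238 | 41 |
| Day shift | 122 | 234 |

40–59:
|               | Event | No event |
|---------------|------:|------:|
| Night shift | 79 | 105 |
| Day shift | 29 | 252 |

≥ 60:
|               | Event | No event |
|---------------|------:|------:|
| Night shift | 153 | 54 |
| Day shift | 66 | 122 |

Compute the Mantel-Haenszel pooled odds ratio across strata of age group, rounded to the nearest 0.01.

7.58

OR_MH = Σ(aᵢdᵢ/nᵢ) / Σ(bᵢcᵢ/nᵢ), where nᵢ is the stratum total.
Stratum 1 (< 40): n = 635; a·d/n = 238·234/635 = 87.7039; b·c/n = 41·122/635 = 7.8772
Stratum 2 (40–59): n = 465; a·d/n = 79·252/465 = 42.8129; b·c/n = 105·29/465 = 6.5484
Stratum 3 (≥ 60): n = 395; a·d/n = 153·122/395 = 47.2557; b·c/n = 54·66/395 = 9.0228
OR_MH = (87.7039 + 42.8129 + 47.2557) / (7.8772 + 6.5484 + 9.0228) = 177.7725 / 23.4483 = 7.58146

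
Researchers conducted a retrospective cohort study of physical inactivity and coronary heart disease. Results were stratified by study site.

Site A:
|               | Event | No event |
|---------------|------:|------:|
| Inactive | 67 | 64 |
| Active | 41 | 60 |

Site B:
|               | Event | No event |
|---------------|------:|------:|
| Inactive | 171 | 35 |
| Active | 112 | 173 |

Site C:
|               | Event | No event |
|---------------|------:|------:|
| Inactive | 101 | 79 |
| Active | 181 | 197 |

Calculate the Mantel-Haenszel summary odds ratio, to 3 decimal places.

2.521

OR_MH = Σ(aᵢdᵢ/nᵢ) / Σ(bᵢcᵢ/nᵢ), where nᵢ is the stratum total.
Stratum 1 (Site A): n = 232; a·d/n = 67·60/232 = 17.3276; b·c/n = 64·41/232 = 11.3103
Stratum 2 (Site B): n = 491; a·d/n = 171·173/491 = 60.2505; b·c/n = 35·112/491 = 7.9837
Stratum 3 (Site C): n = 558; a·d/n = 101·197/558 = 35.6577; b·c/n = 79·181/558 = 25.6254
OR_MH = (17.3276 + 60.2505 + 35.6577) / (11.3103 + 7.9837 + 25.6254) = 113.2358 / 44.9195 = 2.52086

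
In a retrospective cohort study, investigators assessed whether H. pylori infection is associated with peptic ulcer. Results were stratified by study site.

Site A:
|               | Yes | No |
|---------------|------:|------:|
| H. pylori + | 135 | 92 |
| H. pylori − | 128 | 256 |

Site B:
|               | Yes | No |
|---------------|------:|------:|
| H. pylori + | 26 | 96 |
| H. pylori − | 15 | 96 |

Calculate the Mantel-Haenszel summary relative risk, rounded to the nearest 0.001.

1.755

RR_MH = Σ(aᵢ·n₀ᵢ/nᵢ) / Σ(cᵢ·n₁ᵢ/nᵢ), with n₁ᵢ = aᵢ+bᵢ (exposed), n₀ᵢ = cᵢ+dᵢ (unexposed), nᵢ = n₁ᵢ+n₀ᵢ.
Stratum 1 (Site A): n₁ = 227, n₀ = 384, n = 611; a·n₀/n = 135·384/611 = 84.8445; c·n₁/n = 128·227/611 = 47.5548
Stratum 2 (Site B): n₁ = 122, n₀ = 111, n = 233; a·n₀/n = 26·111/233 = 12.3863; c·n₁/n = 15·122/233 = 7.8541
RR_MH = (84.8445 + 12.3863) / (47.5548 + 7.8541) = 97.2308 / 55.4089 = 1.75479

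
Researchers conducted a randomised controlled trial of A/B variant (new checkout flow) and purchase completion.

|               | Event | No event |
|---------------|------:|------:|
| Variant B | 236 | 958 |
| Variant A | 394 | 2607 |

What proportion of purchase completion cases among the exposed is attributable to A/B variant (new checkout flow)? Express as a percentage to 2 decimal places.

Cells: a = 236, b = 958, c = 394, d = 2607.
Risk in exposed = 236/1194 = 0.19765; risk in unexposed = 394/3001 = 0.13129.
RR = 0.19765/0.13129 = 1.50549
AR% = (RR − 1)/RR × 100 = (1.50549 − 1)/1.50549 × 100 = 33.5764%

33.58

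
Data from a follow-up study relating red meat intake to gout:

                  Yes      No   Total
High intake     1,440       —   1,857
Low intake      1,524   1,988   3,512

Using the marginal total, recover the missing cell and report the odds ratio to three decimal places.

The missing cell is in the exposed row: 1857 − 1440 = 417.
So a = 1440, b = 417, c = 1524, d = 1988.
OR = (a·d)/(b·c) = (1440 × 1988) / (417 × 1524) = 2862720 / 635508 = 4.50462

4.505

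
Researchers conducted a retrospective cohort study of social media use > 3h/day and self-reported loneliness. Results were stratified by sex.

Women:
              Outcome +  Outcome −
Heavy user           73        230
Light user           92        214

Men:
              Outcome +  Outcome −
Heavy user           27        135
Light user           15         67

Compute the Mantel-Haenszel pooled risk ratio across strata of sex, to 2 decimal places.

RR_MH = Σ(aᵢ·n₀ᵢ/nᵢ) / Σ(cᵢ·n₁ᵢ/nᵢ), with n₁ᵢ = aᵢ+bᵢ (exposed), n₀ᵢ = cᵢ+dᵢ (unexposed), nᵢ = n₁ᵢ+n₀ᵢ.
Stratum 1 (Women): n₁ = 303, n₀ = 306, n = 609; a·n₀/n = 73·306/609 = 36.6798; c·n₁/n = 92·303/609 = 45.7734
Stratum 2 (Men): n₁ = 162, n₀ = 82, n = 244; a·n₀/n = 27·82/244 = 9.0738; c·n₁/n = 15·162/244 = 9.9590
RR_MH = (36.6798 + 9.0738) / (45.7734 + 9.9590) = 45.7536 / 55.7324 = 0.82095

0.82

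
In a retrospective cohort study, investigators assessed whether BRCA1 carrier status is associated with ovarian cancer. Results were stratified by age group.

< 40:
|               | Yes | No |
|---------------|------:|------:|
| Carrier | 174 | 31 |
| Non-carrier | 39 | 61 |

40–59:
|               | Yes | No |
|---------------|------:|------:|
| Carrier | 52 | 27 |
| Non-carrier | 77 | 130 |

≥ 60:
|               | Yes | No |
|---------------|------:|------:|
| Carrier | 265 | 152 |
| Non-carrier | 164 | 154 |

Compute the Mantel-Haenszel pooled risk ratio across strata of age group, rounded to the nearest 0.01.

RR_MH = Σ(aᵢ·n₀ᵢ/nᵢ) / Σ(cᵢ·n₁ᵢ/nᵢ), with n₁ᵢ = aᵢ+bᵢ (exposed), n₀ᵢ = cᵢ+dᵢ (unexposed), nᵢ = n₁ᵢ+n₀ᵢ.
Stratum 1 (< 40): n₁ = 205, n₀ = 100, n = 305; a·n₀/n = 174·100/305 = 57.0492; c·n₁/n = 39·205/305 = 26.2131
Stratum 2 (40–59): n₁ = 79, n₀ = 207, n = 286; a·n₀/n = 52·207/286 = 37.6364; c·n₁/n = 77·79/286 = 21.2692
Stratum 3 (≥ 60): n₁ = 417, n₀ = 318, n = 735; a·n₀/n = 265·318/735 = 114.6531; c·n₁/n = 164·417/735 = 93.0449
RR_MH = (57.0492 + 37.6364 + 114.6531) / (26.2131 + 21.2692 + 93.0449) = 209.3386 / 140.5272 = 1.48967

1.49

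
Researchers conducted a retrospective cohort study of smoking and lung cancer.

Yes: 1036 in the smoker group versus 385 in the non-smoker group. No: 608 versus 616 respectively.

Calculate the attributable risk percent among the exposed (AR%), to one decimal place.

39.0

From the description: a = 1036, b = 608, c = 385, d = 616.
Risk in exposed = 1036/1644 = 0.63017; risk in unexposed = 385/1001 = 0.38462.
RR = 0.63017/0.38462 = 1.63844
AR% = (RR − 1)/RR × 100 = (1.63844 − 1)/1.63844 × 100 = 38.9664%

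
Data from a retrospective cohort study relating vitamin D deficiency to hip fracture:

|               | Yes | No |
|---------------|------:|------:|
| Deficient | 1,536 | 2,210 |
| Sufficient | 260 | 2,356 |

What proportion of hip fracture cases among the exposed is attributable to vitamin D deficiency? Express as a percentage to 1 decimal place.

75.8

Cells: a = 1536, b = 2210, c = 260, d = 2356.
Risk in exposed = 1536/3746 = 0.41004; risk in unexposed = 260/2616 = 0.09939.
RR = 0.41004/0.09939 = 4.12561
AR% = (RR − 1)/RR × 100 = (4.12561 − 1)/4.12561 × 100 = 75.7611%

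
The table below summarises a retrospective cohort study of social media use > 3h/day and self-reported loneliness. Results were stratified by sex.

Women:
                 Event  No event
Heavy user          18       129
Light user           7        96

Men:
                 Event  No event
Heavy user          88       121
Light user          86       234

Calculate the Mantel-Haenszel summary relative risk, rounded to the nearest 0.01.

RR_MH = Σ(aᵢ·n₀ᵢ/nᵢ) / Σ(cᵢ·n₁ᵢ/nᵢ), with n₁ᵢ = aᵢ+bᵢ (exposed), n₀ᵢ = cᵢ+dᵢ (unexposed), nᵢ = n₁ᵢ+n₀ᵢ.
Stratum 1 (Women): n₁ = 147, n₀ = 103, n = 250; a·n₀/n = 18·103/250 = 7.4160; c·n₁/n = 7·147/250 = 4.1160
Stratum 2 (Men): n₁ = 209, n₀ = 320, n = 529; a·n₀/n = 88·320/529 = 53.2325; c·n₁/n = 86·209/529 = 33.9773
RR_MH = (7.4160 + 53.2325) / (4.1160 + 33.9773) = 60.6485 / 38.0933 = 1.59210

1.59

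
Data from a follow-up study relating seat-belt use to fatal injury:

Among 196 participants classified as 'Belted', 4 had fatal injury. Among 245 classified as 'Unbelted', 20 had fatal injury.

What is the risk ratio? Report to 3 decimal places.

0.250

From the description: a = 4, b = 192, c = 20, d = 225.
Risk in exposed = 4/196 = 0.02041; risk in unexposed = 20/245 = 0.08163.
RR = 0.02041 / 0.08163 = 0.25000
The risk is 75% lower among the exposed than among the unexposed.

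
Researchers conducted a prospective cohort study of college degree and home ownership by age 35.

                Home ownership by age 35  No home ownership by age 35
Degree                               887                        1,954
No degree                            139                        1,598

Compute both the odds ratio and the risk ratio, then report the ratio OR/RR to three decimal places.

Cells: a = 887, b = 1954, c = 139, d = 1598.
OR = (887·1598)/(1954·139) = 1417426/271606 = 5.21868
Risk in exposed = 887/2841 = 0.31221; risk in unexposed = 139/1737 = 0.08002; RR = 3.90155
OR/RR = 5.21868 / 3.90155 = 1.33759
The outcome is not rare, so the OR lies further from 1 than the RR.

1.338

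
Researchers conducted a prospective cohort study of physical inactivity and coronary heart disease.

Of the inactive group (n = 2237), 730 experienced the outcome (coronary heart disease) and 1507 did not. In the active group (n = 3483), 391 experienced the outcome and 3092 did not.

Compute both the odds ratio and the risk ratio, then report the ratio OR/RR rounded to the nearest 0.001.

1.318

From the description: a = 730, b = 1507, c = 391, d = 3092.
OR = (730·3092)/(1507·391) = 2257160/589237 = 3.83065
Risk in exposed = 730/2237 = 0.32633; risk in unexposed = 391/3483 = 0.11226; RR = 2.90692
OR/RR = 3.83065 / 2.90692 = 1.31777
The outcome is not rare, so the OR lies further from 1 than the RR.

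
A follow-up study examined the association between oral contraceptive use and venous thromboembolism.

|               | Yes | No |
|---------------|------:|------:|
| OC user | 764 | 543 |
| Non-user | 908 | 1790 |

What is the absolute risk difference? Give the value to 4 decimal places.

0.2480

Cells: a = 764, b = 543, c = 908, d = 1790.
Risk in exposed = 764/1307 = 0.584545; risk in unexposed = 908/2698 = 0.336546.
Risk difference = 0.584545 − 0.336546 = 0.247999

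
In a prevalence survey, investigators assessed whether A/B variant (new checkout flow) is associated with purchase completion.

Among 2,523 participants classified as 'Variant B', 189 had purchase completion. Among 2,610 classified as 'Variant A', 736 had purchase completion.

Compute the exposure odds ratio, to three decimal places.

0.206

From the description: a = 189, b = 2334, c = 736, d = 1874.
OR = (a·d)/(b·c) = (189 × 1874) / (2334 × 736) = 354186 / 1717824 = 0.20618
Exposure is associated with lower odds of purchase completion (OR = 0.21 < 1).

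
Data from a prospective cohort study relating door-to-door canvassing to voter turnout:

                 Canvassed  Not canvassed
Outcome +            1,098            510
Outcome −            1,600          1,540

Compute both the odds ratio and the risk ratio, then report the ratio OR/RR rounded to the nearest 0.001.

Reading the table with exposure as columns: a = 1098 (Canvassed, case), b = 1600 (Canvassed, non-case), c = 510 (Not canvassed, case), d = 1540.
OR = (1098·1540)/(1600·510) = 1690920/816000 = 2.07221
Risk in exposed = 1098/2698 = 0.40697; risk in unexposed = 510/2050 = 0.24878; RR = 1.63585
OR/RR = 2.07221 / 1.63585 = 1.26674
The outcome is not rare, so the OR lies further from 1 than the RR.

1.267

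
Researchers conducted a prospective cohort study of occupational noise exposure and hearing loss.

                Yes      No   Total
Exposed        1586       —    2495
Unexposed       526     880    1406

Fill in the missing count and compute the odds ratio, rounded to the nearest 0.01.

2.92

The missing cell is in the exposed row: 2495 − 1586 = 909.
So a = 1586, b = 909, c = 526, d = 880.
OR = (a·d)/(b·c) = (1586 × 880) / (909 × 526) = 1395680 / 478134 = 2.91901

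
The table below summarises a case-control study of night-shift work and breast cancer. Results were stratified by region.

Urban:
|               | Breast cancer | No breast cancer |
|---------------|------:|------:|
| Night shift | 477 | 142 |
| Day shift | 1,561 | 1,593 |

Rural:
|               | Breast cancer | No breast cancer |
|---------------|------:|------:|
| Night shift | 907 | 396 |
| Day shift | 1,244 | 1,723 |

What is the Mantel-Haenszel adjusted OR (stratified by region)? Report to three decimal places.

OR_MH = Σ(aᵢdᵢ/nᵢ) / Σ(bᵢcᵢ/nᵢ), where nᵢ is the stratum total.
Stratum 1 (Urban): n = 3773; a·d/n = 477·1593/3773 = 201.3944; b·c/n = 142·1561/3773 = 58.7495
Stratum 2 (Rural): n = 4270; a·d/n = 907·1723/4270 = 365.9862; b·c/n = 396·1244/4270 = 115.3686
OR_MH = (201.3944 + 365.9862) / (58.7495 + 115.3686) = 567.3806 / 174.1182 = 3.25860

3.259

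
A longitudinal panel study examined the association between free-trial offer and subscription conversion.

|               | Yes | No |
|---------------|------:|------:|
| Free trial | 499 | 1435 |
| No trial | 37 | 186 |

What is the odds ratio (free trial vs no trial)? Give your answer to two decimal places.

1.75

Cells: a = 499, b = 1435, c = 37, d = 186.
OR = (a·d)/(b·c) = (499 × 186) / (1435 × 37) = 92814 / 53095 = 1.74807
The odds of subscription conversion are about 1.75 times as high in the free trial group.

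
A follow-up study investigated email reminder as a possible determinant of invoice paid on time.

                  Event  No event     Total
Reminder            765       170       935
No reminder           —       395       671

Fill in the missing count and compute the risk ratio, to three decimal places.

The missing cell is in the unexposed row: 671 − 395 = 276.
So a = 765, b = 170, c = 276, d = 395.
RR = [a/(a+b)] / [c/(c+d)] = (765/935) / (276/671) = 0.81818/0.41133 = 1.98913

1.989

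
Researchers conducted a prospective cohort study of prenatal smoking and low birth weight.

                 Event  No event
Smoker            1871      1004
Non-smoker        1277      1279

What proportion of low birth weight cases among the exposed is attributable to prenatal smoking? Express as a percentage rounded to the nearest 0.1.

Cells: a = 1871, b = 1004, c = 1277, d = 1279.
Risk in exposed = 1871/2875 = 0.65078; risk in unexposed = 1277/2556 = 0.49961.
RR = 0.65078/0.49961 = 1.30258
AR% = (RR − 1)/RR × 100 = (1.30258 − 1)/1.30258 × 100 = 23.2295%

23.2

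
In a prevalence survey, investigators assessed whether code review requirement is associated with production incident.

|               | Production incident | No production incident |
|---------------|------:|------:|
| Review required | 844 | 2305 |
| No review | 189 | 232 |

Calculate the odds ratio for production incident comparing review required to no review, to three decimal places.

0.449

Cells: a = 844, b = 2305, c = 189, d = 232.
OR = (a·d)/(b·c) = (844 × 232) / (2305 × 189) = 195808 / 435645 = 0.44947
Exposure is associated with lower odds of production incident (OR = 0.45 < 1).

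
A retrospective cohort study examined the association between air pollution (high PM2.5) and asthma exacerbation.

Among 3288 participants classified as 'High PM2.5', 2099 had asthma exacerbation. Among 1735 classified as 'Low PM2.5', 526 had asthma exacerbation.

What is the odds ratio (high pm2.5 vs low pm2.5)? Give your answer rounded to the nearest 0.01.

From the description: a = 2099, b = 1189, c = 526, d = 1209.
OR = (a·d)/(b·c) = (2099 × 1209) / (1189 × 526) = 2537691 / 625414 = 4.05762
The odds of asthma exacerbation are about 4.06 times as high in the high pm2.5 group.

4.06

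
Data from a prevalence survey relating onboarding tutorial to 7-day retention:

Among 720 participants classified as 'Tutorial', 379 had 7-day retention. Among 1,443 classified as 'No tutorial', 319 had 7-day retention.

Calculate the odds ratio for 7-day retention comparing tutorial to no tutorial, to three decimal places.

3.916

From the description: a = 379, b = 341, c = 319, d = 1124.
OR = (a·d)/(b·c) = (379 × 1124) / (341 × 319) = 425996 / 108779 = 3.91616
The odds of 7-day retention are about 3.92 times as high in the tutorial group.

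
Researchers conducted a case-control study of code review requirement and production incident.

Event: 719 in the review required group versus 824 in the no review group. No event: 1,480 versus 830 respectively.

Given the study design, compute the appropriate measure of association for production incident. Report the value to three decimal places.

0.489

From the description: a = 719, b = 1480, c = 824, d = 830.
This is a case-control study: participants were sampled on outcome status, so risks in the source population cannot be estimated directly — relative risk is not valid here. The odds ratio is the appropriate measure.
OR = (a·d)/(b·c) = (719 × 830) / (1480 × 824) = 596770 / 1219520 = 0.48935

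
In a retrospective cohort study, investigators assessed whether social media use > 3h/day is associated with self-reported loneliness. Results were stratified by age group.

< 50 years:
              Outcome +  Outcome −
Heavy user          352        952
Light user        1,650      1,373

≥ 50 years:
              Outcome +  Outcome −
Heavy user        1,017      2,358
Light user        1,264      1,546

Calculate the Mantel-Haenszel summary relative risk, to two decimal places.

RR_MH = Σ(aᵢ·n₀ᵢ/nᵢ) / Σ(cᵢ·n₁ᵢ/nᵢ), with n₁ᵢ = aᵢ+bᵢ (exposed), n₀ᵢ = cᵢ+dᵢ (unexposed), nᵢ = n₁ᵢ+n₀ᵢ.
Stratum 1 (< 50 years): n₁ = 1304, n₀ = 3023, n = 4327; a·n₀/n = 352·3023/4327 = 245.9200; c·n₁/n = 1650·1304/4327 = 497.2498
Stratum 2 (≥ 50 years): n₁ = 3375, n₀ = 2810, n = 6185; a·n₀/n = 1017·2810/6185 = 462.0485; c·n₁/n = 1264·3375/6185 = 689.7332
RR_MH = (245.9200 + 462.0485) / (497.2498 + 689.7332) = 707.9685 / 1186.9831 = 0.59644

0.60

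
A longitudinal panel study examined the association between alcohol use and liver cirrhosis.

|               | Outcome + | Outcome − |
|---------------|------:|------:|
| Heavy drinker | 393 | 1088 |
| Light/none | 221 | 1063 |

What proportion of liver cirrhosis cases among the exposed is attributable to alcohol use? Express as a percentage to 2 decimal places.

Cells: a = 393, b = 1088, c = 221, d = 1063.
Risk in exposed = 393/1481 = 0.26536; risk in unexposed = 221/1284 = 0.17212.
RR = 0.26536/0.17212 = 1.54174
AR% = (RR − 1)/RR × 100 = (1.54174 − 1)/1.54174 × 100 = 35.1381%

35.14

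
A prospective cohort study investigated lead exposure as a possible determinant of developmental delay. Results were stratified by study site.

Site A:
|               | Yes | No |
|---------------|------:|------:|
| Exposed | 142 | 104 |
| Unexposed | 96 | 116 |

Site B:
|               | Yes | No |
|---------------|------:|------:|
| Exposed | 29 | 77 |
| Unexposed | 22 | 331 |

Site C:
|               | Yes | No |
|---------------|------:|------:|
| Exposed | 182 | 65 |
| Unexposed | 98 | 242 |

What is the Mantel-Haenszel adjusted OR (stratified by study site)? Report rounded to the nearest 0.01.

3.63

OR_MH = Σ(aᵢdᵢ/nᵢ) / Σ(bᵢcᵢ/nᵢ), where nᵢ is the stratum total.
Stratum 1 (Site A): n = 458; a·d/n = 142·116/458 = 35.9651; b·c/n = 104·96/458 = 21.7991
Stratum 2 (Site B): n = 459; a·d/n = 29·331/459 = 20.9129; b·c/n = 77·22/459 = 3.6906
Stratum 3 (Site C): n = 587; a·d/n = 182·242/587 = 75.0324; b·c/n = 65·98/587 = 10.8518
OR_MH = (35.9651 + 20.9129 + 75.0324) / (21.7991 + 3.6906 + 10.8518) = 131.9103 / 36.3415 = 3.62974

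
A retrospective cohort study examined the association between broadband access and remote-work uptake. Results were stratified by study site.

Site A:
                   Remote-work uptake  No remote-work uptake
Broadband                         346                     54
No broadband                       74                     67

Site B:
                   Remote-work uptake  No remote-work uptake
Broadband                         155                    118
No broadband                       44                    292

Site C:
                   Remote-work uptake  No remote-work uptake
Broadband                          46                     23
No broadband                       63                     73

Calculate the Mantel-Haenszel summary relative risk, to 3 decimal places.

RR_MH = Σ(aᵢ·n₀ᵢ/nᵢ) / Σ(cᵢ·n₁ᵢ/nᵢ), with n₁ᵢ = aᵢ+bᵢ (exposed), n₀ᵢ = cᵢ+dᵢ (unexposed), nᵢ = n₁ᵢ+n₀ᵢ.
Stratum 1 (Site A): n₁ = 400, n₀ = 141, n = 541; a·n₀/n = 346·141/541 = 90.1774; c·n₁/n = 74·400/541 = 54.7135
Stratum 2 (Site B): n₁ = 273, n₀ = 336, n = 609; a·n₀/n = 155·336/609 = 85.5172; c·n₁/n = 44·273/609 = 19.7241
Stratum 3 (Site C): n₁ = 69, n₀ = 136, n = 205; a·n₀/n = 46·136/205 = 30.5171; c·n₁/n = 63·69/205 = 21.2049
RR_MH = (90.1774 + 85.5172 + 30.5171) / (54.7135 + 19.7241 + 21.2049) = 206.2118 / 95.6425 = 2.15607

2.156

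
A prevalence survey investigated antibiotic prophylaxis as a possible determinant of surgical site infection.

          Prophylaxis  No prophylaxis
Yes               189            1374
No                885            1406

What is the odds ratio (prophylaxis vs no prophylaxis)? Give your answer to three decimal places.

Reading the table with exposure as columns: a = 189 (Prophylaxis, case), b = 885 (Prophylaxis, non-case), c = 1374 (No prophylaxis, case), d = 1406.
OR = (a·d)/(b·c) = (189 × 1406) / (885 × 1374) = 265734 / 1215990 = 0.21853
Exposure is associated with lower odds of surgical site infection (OR = 0.22 < 1).

0.219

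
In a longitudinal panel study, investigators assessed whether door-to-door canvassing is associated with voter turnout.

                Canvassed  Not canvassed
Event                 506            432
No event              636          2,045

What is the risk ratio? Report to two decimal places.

Reading the table with exposure as columns: a = 506 (Canvassed, case), b = 636 (Canvassed, non-case), c = 432 (Not canvassed, case), d = 2045.
Risk in exposed = 506/1142 = 0.44308; risk in unexposed = 432/2477 = 0.17440.
RR = 0.44308 / 0.17440 = 2.54054
The risk among the exposed is 2.54 times that among the unexposed.

2.54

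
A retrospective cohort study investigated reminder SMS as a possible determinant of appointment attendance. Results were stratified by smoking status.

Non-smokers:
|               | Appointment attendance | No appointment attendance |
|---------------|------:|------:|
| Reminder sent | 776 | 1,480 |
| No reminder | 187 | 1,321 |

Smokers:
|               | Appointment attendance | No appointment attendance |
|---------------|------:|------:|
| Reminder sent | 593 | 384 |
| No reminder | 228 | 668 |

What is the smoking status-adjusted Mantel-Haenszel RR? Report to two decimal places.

RR_MH = Σ(aᵢ·n₀ᵢ/nᵢ) / Σ(cᵢ·n₁ᵢ/nᵢ), with n₁ᵢ = aᵢ+bᵢ (exposed), n₀ᵢ = cᵢ+dᵢ (unexposed), nᵢ = n₁ᵢ+n₀ᵢ.
Stratum 1 (Non-smokers): n₁ = 2256, n₀ = 1508, n = 3764; a·n₀/n = 776·1508/3764 = 310.8948; c·n₁/n = 187·2256/3764 = 112.0808
Stratum 2 (Smokers): n₁ = 977, n₀ = 896, n = 1873; a·n₀/n = 593·896/1873 = 283.6775; c·n₁/n = 228·977/1873 = 118.9301
RR_MH = (310.8948 + 283.6775) / (112.0808 + 118.9301) = 594.5723 / 231.0108 = 2.57379

2.57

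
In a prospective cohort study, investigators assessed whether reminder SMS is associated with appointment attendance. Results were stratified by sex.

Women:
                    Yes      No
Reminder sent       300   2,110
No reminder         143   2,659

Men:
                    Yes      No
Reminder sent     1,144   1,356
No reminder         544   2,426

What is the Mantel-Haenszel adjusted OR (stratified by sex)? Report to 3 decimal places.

3.426

OR_MH = Σ(aᵢdᵢ/nᵢ) / Σ(bᵢcᵢ/nᵢ), where nᵢ is the stratum total.
Stratum 1 (Women): n = 5212; a·d/n = 300·2659/5212 = 153.0507; b·c/n = 2110·143/5212 = 57.8914
Stratum 2 (Men): n = 5470; a·d/n = 1144·2426/5470 = 507.3755; b·c/n = 1356·544/5470 = 134.8563
OR_MH = (153.0507 + 507.3755) / (57.8914 + 134.8563) = 660.4262 / 192.7477 = 3.42638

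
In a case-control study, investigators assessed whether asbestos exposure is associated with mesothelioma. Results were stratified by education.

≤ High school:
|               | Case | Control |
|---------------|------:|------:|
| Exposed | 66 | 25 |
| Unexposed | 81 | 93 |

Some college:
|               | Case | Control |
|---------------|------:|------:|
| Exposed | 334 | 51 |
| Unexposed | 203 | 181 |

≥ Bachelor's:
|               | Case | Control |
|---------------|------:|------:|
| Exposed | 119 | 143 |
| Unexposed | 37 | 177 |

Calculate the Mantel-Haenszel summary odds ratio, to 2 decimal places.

4.53

OR_MH = Σ(aᵢdᵢ/nᵢ) / Σ(bᵢcᵢ/nᵢ), where nᵢ is the stratum total.
Stratum 1 (≤ High school): n = 265; a·d/n = 66·93/265 = 23.1623; b·c/n = 25·81/265 = 7.6415
Stratum 2 (Some college): n = 769; a·d/n = 334·181/769 = 78.6138; b·c/n = 51·203/769 = 13.4629
Stratum 3 (≥ Bachelor's): n = 476; a·d/n = 119·177/476 = 44.2500; b·c/n = 143·37/476 = 11.1155
OR_MH = (23.1623 + 78.6138 + 44.2500) / (7.6415 + 13.4629 + 11.1155) = 146.0260 / 32.2200 = 4.53216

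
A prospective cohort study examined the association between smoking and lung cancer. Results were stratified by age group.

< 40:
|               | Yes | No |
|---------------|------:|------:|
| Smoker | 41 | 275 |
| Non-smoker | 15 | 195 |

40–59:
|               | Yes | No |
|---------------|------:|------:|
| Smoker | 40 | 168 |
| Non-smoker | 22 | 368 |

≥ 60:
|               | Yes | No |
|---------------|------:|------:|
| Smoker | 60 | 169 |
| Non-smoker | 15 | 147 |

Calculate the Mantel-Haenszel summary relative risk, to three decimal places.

2.645

RR_MH = Σ(aᵢ·n₀ᵢ/nᵢ) / Σ(cᵢ·n₁ᵢ/nᵢ), with n₁ᵢ = aᵢ+bᵢ (exposed), n₀ᵢ = cᵢ+dᵢ (unexposed), nᵢ = n₁ᵢ+n₀ᵢ.
Stratum 1 (< 40): n₁ = 316, n₀ = 210, n = 526; a·n₀/n = 41·210/526 = 16.3688; c·n₁/n = 15·316/526 = 9.0114
Stratum 2 (40–59): n₁ = 208, n₀ = 390, n = 598; a·n₀/n = 40·390/598 = 26.0870; c·n₁/n = 22·208/598 = 7.6522
Stratum 3 (≥ 60): n₁ = 229, n₀ = 162, n = 391; a·n₀/n = 60·162/391 = 24.8593; c·n₁/n = 15·229/391 = 8.7852
RR_MH = (16.3688 + 26.0870 + 24.8593) / (9.0114 + 7.6522 + 8.7852) = 67.3151 / 25.4487 = 2.64512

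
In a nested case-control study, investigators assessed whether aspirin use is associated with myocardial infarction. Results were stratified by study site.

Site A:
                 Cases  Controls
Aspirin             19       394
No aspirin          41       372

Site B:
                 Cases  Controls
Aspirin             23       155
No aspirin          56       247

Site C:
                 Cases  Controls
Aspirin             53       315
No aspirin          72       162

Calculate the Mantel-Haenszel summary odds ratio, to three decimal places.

OR_MH = Σ(aᵢdᵢ/nᵢ) / Σ(bᵢcᵢ/nᵢ), where nᵢ is the stratum total.
Stratum 1 (Site A): n = 826; a·d/n = 19·372/826 = 8.5569; b·c/n = 394·41/826 = 19.5569
Stratum 2 (Site B): n = 481; a·d/n = 23·247/481 = 11.8108; b·c/n = 155·56/481 = 18.0457
Stratum 3 (Site C): n = 602; a·d/n = 53·162/602 = 14.2625; b·c/n = 315·72/602 = 37.6744
OR_MH = (8.5569 + 11.8108 + 14.2625) / (19.5569 + 18.0457 + 37.6744) = 34.6302 / 75.2771 = 0.46004

0.460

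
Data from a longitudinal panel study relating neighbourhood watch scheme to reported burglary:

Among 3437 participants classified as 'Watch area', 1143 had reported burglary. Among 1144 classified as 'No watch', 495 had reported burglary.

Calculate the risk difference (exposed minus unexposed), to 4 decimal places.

-0.1001

From the description: a = 1143, b = 2294, c = 495, d = 649.
Risk in exposed = 1143/3437 = 0.332557; risk in unexposed = 495/1144 = 0.432692.
Risk difference = 0.332557 − 0.432692 = -0.100135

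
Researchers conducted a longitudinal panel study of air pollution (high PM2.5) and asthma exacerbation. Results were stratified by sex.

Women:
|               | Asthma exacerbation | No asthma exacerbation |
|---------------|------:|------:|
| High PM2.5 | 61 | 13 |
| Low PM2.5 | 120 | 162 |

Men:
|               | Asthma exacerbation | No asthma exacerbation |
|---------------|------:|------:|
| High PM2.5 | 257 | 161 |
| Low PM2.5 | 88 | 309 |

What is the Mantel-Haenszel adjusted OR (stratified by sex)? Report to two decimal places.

5.75

OR_MH = Σ(aᵢdᵢ/nᵢ) / Σ(bᵢcᵢ/nᵢ), where nᵢ is the stratum total.
Stratum 1 (Women): n = 356; a·d/n = 61·162/356 = 27.7584; b·c/n = 13·120/356 = 4.3820
Stratum 2 (Men): n = 815; a·d/n = 257·309/815 = 97.4393; b·c/n = 161·88/815 = 17.3840
OR_MH = (27.7584 + 97.4393) / (4.3820 + 17.3840) = 125.1977 / 21.7661 = 5.75197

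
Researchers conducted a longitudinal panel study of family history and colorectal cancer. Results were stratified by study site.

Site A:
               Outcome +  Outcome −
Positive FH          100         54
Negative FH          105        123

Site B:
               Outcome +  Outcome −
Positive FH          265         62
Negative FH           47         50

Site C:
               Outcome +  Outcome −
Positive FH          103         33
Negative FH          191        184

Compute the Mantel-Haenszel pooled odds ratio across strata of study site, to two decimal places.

OR_MH = Σ(aᵢdᵢ/nᵢ) / Σ(bᵢcᵢ/nᵢ), where nᵢ is the stratum total.
Stratum 1 (Site A): n = 382; a·d/n = 100·123/382 = 32.1990; b·c/n = 54·105/382 = 14.8429
Stratum 2 (Site B): n = 424; a·d/n = 265·50/424 = 31.2500; b·c/n = 62·47/424 = 6.8726
Stratum 3 (Site C): n = 511; a·d/n = 103·184/511 = 37.0881; b·c/n = 33·191/511 = 12.3346
OR_MH = (32.1990 + 31.2500 + 37.0881) / (14.8429 + 6.8726 + 12.3346) = 100.5370 / 34.0502 = 2.95261

2.95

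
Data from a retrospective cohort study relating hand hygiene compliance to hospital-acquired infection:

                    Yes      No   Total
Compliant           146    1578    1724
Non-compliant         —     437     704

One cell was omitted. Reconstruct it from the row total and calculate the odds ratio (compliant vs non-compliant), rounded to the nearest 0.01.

The missing cell is in the unexposed row: 704 − 437 = 267.
So a = 146, b = 1578, c = 267, d = 437.
OR = (a·d)/(b·c) = (146 × 437) / (1578 × 267) = 63802 / 421326 = 0.15143

0.15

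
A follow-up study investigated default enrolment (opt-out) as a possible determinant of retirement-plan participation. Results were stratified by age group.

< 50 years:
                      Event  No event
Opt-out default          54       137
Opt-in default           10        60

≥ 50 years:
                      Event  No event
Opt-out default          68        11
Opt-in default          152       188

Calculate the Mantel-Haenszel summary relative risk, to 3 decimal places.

1.936

RR_MH = Σ(aᵢ·n₀ᵢ/nᵢ) / Σ(cᵢ·n₁ᵢ/nᵢ), with n₁ᵢ = aᵢ+bᵢ (exposed), n₀ᵢ = cᵢ+dᵢ (unexposed), nᵢ = n₁ᵢ+n₀ᵢ.
Stratum 1 (< 50 years): n₁ = 191, n₀ = 70, n = 261; a·n₀/n = 54·70/261 = 14.4828; c·n₁/n = 10·191/261 = 7.3180
Stratum 2 (≥ 50 years): n₁ = 79, n₀ = 340, n = 419; a·n₀/n = 68·340/419 = 55.1790; c·n₁/n = 152·79/419 = 28.6587
RR_MH = (14.4828 + 55.1790) / (7.3180 + 28.6587) = 69.6618 / 35.9767 = 1.93630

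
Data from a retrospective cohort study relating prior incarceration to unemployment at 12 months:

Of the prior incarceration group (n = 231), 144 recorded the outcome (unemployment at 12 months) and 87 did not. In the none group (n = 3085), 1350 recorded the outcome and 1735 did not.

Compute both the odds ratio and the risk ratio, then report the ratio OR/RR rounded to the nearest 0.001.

1.493

From the description: a = 144, b = 87, c = 1350, d = 1735.
OR = (144·1735)/(87·1350) = 249840/117450 = 2.12720
Risk in exposed = 144/231 = 0.62338; risk in unexposed = 1350/3085 = 0.43760; RR = 1.42453
OR/RR = 2.12720 / 1.42453 = 1.49327
The outcome is not rare, so the OR lies further from 1 than the RR.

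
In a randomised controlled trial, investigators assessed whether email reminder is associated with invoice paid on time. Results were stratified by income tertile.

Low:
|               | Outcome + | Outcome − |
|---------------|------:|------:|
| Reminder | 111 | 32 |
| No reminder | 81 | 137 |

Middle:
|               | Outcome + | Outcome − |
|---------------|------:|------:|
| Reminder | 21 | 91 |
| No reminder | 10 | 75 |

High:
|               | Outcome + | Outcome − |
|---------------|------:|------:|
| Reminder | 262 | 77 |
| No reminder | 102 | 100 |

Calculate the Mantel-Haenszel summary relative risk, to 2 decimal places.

1.71

RR_MH = Σ(aᵢ·n₀ᵢ/nᵢ) / Σ(cᵢ·n₁ᵢ/nᵢ), with n₁ᵢ = aᵢ+bᵢ (exposed), n₀ᵢ = cᵢ+dᵢ (unexposed), nᵢ = n₁ᵢ+n₀ᵢ.
Stratum 1 (Low): n₁ = 143, n₀ = 218, n = 361; a·n₀/n = 111·218/361 = 67.0305; c·n₁/n = 81·143/361 = 32.0859
Stratum 2 (Middle): n₁ = 112, n₀ = 85, n = 197; a·n₀/n = 21·85/197 = 9.0609; c·n₁/n = 10·112/197 = 5.6853
Stratum 3 (High): n₁ = 339, n₀ = 202, n = 541; a·n₀/n = 262·202/541 = 97.8262; c·n₁/n = 102·339/541 = 63.9150
RR_MH = (67.0305 + 9.0609 + 97.8262) / (32.0859 + 5.6853 + 63.9150) = 173.9176 / 101.6861 = 1.71034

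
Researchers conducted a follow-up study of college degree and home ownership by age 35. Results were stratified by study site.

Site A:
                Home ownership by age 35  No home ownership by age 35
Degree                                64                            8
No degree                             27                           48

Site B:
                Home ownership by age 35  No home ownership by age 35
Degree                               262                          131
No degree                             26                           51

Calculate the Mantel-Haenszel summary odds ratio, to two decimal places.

5.66

OR_MH = Σ(aᵢdᵢ/nᵢ) / Σ(bᵢcᵢ/nᵢ), where nᵢ is the stratum total.
Stratum 1 (Site A): n = 147; a·d/n = 64·48/147 = 20.8980; b·c/n = 8·27/147 = 1.4694
Stratum 2 (Site B): n = 470; a·d/n = 262·51/470 = 28.4298; b·c/n = 131·26/470 = 7.2468
OR_MH = (20.8980 + 28.4298) / (1.4694 + 7.2468) = 49.3277 / 8.7162 = 5.65932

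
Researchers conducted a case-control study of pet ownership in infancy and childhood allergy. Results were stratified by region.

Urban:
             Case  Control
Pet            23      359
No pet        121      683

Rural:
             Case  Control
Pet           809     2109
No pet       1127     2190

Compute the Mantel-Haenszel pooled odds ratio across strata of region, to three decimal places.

OR_MH = Σ(aᵢdᵢ/nᵢ) / Σ(bᵢcᵢ/nᵢ), where nᵢ is the stratum total.
Stratum 1 (Urban): n = 1186; a·d/n = 23·683/1186 = 13.2454; b·c/n = 359·121/1186 = 36.6265
Stratum 2 (Rural): n = 6235; a·d/n = 809·2190/6235 = 284.1556; b·c/n = 2109·1127/6235 = 381.2098
OR_MH = (13.2454 + 284.1556) / (36.6265 + 381.2098) = 297.4009 / 417.8363 = 0.71176

0.712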